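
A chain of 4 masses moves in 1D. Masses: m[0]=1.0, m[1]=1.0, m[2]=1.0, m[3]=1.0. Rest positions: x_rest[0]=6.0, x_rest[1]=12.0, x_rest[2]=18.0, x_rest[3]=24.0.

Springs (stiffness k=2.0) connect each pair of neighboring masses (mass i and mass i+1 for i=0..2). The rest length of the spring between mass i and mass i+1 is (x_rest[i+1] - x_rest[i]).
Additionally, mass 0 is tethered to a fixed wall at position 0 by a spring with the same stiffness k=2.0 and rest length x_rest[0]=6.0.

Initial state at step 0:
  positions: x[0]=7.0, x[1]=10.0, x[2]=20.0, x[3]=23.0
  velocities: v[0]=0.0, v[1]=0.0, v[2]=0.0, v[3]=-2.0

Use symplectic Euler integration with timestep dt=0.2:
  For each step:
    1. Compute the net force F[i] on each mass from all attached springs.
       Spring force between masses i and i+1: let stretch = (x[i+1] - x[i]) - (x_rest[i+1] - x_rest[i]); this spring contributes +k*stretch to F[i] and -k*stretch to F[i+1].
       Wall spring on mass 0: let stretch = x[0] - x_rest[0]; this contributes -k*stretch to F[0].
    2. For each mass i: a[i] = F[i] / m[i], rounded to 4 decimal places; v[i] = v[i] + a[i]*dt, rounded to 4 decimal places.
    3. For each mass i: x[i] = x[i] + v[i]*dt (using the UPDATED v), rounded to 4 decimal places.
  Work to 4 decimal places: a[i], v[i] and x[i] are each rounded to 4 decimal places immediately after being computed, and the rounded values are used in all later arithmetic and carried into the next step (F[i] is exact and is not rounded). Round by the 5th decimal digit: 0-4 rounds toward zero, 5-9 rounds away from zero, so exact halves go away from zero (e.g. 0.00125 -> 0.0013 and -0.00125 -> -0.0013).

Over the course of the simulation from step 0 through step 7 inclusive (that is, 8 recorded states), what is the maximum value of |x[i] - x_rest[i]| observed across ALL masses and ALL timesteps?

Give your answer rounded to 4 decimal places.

Answer: 2.8323

Derivation:
Step 0: x=[7.0000 10.0000 20.0000 23.0000] v=[0.0000 0.0000 0.0000 -2.0000]
Step 1: x=[6.6800 10.5600 19.4400 22.8400] v=[-1.6000 2.8000 -2.8000 -0.8000]
Step 2: x=[6.1360 11.5200 18.4416 22.8880] v=[-2.7200 4.8000 -4.9920 0.2400]
Step 3: x=[5.5318 12.6030 17.2452 23.0603] v=[-3.0208 5.4150 -5.9821 0.8614]
Step 4: x=[5.0508 13.4917 16.1426 23.2474] v=[-2.4050 4.4434 -5.5129 0.9354]
Step 5: x=[4.8410 13.9172 15.3963 23.3461] v=[-1.0490 2.1274 -3.7313 0.4935]
Step 6: x=[4.9700 13.7349 15.1677 23.2888] v=[0.6451 -0.9114 -1.1430 -0.2864]
Step 7: x=[5.4026 12.9661 15.4742 23.0618] v=[2.1631 -3.8442 1.5323 -1.1348]
Max displacement = 2.8323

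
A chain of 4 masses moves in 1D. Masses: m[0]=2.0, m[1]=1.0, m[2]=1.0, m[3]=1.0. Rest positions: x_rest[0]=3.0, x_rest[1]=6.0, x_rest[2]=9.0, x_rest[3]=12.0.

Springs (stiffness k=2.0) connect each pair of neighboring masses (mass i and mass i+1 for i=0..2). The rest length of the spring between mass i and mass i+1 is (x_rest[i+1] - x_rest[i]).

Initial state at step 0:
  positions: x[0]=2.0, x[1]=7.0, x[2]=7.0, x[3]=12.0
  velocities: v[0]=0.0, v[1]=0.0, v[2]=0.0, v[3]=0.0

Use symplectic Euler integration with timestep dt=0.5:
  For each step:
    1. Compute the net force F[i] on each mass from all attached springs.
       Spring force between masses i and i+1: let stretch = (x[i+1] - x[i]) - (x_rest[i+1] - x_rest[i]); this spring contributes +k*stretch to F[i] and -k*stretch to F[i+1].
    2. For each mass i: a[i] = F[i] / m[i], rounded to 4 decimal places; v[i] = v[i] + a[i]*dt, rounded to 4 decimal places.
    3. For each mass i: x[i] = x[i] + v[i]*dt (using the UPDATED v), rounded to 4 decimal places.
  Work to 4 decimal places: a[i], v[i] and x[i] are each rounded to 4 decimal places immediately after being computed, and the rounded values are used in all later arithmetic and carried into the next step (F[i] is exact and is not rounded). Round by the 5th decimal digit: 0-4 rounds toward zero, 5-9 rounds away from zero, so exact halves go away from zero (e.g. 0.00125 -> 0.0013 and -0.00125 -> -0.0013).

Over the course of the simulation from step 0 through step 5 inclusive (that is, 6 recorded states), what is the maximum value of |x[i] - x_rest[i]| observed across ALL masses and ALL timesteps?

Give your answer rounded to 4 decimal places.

Step 0: x=[2.0000 7.0000 7.0000 12.0000] v=[0.0000 0.0000 0.0000 0.0000]
Step 1: x=[2.5000 4.5000 9.5000 11.0000] v=[1.0000 -5.0000 5.0000 -2.0000]
Step 2: x=[2.7500 3.5000 10.2500 10.7500] v=[0.5000 -2.0000 1.5000 -0.5000]
Step 3: x=[2.4375 5.5000 7.8750 11.7500] v=[-0.6250 4.0000 -4.7500 2.0000]
Step 4: x=[2.1406 7.1563 6.2500 12.3125] v=[-0.5938 3.3125 -3.2500 1.1250]
Step 5: x=[2.3477 5.8516 8.1094 11.3438] v=[0.4141 -2.6095 3.7188 -1.9375]
Max displacement = 2.7500

Answer: 2.7500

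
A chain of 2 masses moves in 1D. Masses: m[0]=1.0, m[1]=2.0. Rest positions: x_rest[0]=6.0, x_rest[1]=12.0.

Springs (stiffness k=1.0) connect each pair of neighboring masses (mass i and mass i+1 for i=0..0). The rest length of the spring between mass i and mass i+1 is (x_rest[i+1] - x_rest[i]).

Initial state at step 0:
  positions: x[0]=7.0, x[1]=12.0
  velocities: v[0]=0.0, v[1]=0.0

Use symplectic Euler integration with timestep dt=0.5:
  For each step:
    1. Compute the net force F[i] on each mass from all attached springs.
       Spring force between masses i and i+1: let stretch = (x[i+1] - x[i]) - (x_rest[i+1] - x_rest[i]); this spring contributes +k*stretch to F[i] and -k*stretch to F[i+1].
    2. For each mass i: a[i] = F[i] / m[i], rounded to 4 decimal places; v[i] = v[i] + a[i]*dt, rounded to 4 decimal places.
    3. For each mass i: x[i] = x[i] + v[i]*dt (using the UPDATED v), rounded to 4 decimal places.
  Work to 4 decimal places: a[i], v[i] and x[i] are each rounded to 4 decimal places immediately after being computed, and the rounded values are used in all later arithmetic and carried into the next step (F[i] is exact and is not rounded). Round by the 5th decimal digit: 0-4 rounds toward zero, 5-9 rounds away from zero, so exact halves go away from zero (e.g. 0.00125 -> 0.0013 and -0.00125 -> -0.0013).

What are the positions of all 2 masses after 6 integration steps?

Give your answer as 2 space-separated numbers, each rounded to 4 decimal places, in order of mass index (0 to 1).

Step 0: x=[7.0000 12.0000] v=[0.0000 0.0000]
Step 1: x=[6.7500 12.1250] v=[-0.5000 0.2500]
Step 2: x=[6.3438 12.3282] v=[-0.8125 0.4063]
Step 3: x=[5.9337 12.5333] v=[-0.8203 0.4102]
Step 4: x=[5.6735 12.6635] v=[-0.5205 0.2603]
Step 5: x=[5.6608 12.6699] v=[-0.0255 0.0128]
Step 6: x=[5.9004 12.5502] v=[0.4791 -0.2395]

Answer: 5.9004 12.5502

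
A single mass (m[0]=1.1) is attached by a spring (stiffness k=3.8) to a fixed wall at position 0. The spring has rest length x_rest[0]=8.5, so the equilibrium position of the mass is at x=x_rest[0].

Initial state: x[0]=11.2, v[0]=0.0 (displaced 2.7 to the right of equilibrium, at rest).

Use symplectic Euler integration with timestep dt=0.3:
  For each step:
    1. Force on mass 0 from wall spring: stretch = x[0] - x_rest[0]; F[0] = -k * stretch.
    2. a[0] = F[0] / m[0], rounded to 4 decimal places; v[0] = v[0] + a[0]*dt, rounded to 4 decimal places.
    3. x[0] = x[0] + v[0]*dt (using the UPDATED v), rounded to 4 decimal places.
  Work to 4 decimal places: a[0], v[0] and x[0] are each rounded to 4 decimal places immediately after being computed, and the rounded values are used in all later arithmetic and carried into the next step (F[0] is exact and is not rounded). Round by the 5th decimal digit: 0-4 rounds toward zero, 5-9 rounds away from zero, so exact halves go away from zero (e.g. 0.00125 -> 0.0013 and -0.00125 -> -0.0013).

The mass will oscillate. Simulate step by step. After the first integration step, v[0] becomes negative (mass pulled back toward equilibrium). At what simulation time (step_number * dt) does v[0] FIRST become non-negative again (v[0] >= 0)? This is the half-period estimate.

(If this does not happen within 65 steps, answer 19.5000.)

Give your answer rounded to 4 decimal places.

Step 0: x=[11.2000] v=[0.0000]
Step 1: x=[10.3605] v=[-2.7982]
Step 2: x=[8.9426] v=[-4.7264]
Step 3: x=[7.3871] v=[-5.1851]
Step 4: x=[6.1776] v=[-4.0317]
Step 5: x=[5.6901] v=[-1.6249]
Step 6: x=[6.0763] v=[1.2872]
First v>=0 after going negative at step 6, time=1.8000

Answer: 1.8000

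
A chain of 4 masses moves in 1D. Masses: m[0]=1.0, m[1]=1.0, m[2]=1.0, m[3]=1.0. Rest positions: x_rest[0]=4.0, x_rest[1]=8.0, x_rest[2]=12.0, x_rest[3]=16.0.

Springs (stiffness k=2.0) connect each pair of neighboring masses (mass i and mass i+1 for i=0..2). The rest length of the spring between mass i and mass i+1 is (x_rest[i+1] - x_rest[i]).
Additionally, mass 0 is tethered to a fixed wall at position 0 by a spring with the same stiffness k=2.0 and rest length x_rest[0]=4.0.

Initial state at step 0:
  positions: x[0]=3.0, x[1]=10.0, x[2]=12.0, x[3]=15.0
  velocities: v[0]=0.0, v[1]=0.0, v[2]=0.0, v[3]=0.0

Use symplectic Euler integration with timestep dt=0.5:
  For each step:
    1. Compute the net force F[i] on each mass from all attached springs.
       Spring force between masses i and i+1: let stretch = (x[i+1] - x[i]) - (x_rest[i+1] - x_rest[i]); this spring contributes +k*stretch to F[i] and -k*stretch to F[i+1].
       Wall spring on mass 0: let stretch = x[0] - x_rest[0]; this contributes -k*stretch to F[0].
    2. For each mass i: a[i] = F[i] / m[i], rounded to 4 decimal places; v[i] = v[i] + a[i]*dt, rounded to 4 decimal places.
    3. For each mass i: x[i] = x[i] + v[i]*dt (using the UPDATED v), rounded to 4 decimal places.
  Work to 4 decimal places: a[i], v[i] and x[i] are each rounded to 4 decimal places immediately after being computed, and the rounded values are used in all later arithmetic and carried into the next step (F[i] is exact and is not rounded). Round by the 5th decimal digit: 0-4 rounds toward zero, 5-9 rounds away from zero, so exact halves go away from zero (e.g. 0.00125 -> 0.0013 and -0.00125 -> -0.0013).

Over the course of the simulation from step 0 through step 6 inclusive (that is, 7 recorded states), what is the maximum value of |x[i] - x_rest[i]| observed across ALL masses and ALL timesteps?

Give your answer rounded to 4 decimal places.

Answer: 2.0625

Derivation:
Step 0: x=[3.0000 10.0000 12.0000 15.0000] v=[0.0000 0.0000 0.0000 0.0000]
Step 1: x=[5.0000 7.5000 12.5000 15.5000] v=[4.0000 -5.0000 1.0000 1.0000]
Step 2: x=[5.7500 6.2500 12.0000 16.5000] v=[1.5000 -2.5000 -1.0000 2.0000]
Step 3: x=[3.8750 7.6250 10.8750 17.2500] v=[-3.7500 2.7500 -2.2500 1.5000]
Step 4: x=[1.9375 8.7500 11.3125 16.8125] v=[-3.8750 2.2500 0.8750 -0.8750]
Step 5: x=[2.4375 7.7500 13.2188 15.6250] v=[1.0000 -2.0000 3.8125 -2.3750]
Step 6: x=[4.3750 6.8282 13.5938 15.2344] v=[3.8750 -1.8437 0.7499 -0.7812]
Max displacement = 2.0625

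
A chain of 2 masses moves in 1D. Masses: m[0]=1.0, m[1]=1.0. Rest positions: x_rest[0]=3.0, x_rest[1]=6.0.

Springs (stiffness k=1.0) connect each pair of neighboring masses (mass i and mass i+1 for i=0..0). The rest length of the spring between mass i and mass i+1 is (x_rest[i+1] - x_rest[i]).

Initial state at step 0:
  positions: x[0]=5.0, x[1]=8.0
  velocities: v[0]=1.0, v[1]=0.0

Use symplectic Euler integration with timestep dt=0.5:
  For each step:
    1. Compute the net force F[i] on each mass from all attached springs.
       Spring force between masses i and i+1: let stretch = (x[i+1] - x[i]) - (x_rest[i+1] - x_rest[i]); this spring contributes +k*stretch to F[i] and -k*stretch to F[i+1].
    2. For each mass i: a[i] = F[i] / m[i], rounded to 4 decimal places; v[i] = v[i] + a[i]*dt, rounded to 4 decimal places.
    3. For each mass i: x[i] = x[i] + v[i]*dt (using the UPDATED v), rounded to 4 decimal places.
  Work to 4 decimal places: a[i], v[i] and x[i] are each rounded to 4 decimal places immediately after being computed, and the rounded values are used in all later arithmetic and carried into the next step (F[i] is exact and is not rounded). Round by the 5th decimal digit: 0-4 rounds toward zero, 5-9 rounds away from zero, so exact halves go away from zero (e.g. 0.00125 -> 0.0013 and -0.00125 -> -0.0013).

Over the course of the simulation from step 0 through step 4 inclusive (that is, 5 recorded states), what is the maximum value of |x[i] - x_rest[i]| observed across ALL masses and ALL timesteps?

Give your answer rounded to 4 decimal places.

Answer: 3.0938

Derivation:
Step 0: x=[5.0000 8.0000] v=[1.0000 0.0000]
Step 1: x=[5.5000 8.0000] v=[1.0000 0.0000]
Step 2: x=[5.8750 8.1250] v=[0.7500 0.2500]
Step 3: x=[6.0625 8.4375] v=[0.3750 0.6250]
Step 4: x=[6.0938 8.9063] v=[0.0625 0.9375]
Max displacement = 3.0938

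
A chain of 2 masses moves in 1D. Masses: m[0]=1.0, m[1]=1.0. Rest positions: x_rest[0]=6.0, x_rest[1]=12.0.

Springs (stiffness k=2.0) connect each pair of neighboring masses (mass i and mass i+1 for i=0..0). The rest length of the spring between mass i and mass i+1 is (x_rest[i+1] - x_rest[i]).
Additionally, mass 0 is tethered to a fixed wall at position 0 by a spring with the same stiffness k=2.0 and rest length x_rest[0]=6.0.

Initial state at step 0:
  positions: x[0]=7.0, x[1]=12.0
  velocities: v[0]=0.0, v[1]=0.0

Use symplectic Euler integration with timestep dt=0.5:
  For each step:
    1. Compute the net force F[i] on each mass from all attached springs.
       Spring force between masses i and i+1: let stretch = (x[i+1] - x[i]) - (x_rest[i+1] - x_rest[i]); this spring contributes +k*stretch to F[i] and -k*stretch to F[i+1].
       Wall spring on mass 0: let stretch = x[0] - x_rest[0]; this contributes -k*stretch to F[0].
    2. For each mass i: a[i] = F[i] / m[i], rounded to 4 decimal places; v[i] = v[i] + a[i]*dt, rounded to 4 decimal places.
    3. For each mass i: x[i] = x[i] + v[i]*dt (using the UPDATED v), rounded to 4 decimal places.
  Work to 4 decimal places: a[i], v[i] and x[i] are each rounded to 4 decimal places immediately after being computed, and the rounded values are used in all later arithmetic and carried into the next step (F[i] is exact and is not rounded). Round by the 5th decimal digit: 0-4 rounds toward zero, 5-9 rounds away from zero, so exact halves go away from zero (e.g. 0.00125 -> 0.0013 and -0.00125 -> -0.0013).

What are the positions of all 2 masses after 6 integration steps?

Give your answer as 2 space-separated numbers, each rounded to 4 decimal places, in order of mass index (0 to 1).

Answer: 5.6719 11.5938

Derivation:
Step 0: x=[7.0000 12.0000] v=[0.0000 0.0000]
Step 1: x=[6.0000 12.5000] v=[-2.0000 1.0000]
Step 2: x=[5.2500 12.7500] v=[-1.5000 0.5000]
Step 3: x=[5.6250 12.2500] v=[0.7500 -1.0000]
Step 4: x=[6.5000 11.4375] v=[1.7500 -1.6250]
Step 5: x=[6.5938 11.1563] v=[0.1875 -0.5625]
Step 6: x=[5.6719 11.5938] v=[-1.8438 0.8750]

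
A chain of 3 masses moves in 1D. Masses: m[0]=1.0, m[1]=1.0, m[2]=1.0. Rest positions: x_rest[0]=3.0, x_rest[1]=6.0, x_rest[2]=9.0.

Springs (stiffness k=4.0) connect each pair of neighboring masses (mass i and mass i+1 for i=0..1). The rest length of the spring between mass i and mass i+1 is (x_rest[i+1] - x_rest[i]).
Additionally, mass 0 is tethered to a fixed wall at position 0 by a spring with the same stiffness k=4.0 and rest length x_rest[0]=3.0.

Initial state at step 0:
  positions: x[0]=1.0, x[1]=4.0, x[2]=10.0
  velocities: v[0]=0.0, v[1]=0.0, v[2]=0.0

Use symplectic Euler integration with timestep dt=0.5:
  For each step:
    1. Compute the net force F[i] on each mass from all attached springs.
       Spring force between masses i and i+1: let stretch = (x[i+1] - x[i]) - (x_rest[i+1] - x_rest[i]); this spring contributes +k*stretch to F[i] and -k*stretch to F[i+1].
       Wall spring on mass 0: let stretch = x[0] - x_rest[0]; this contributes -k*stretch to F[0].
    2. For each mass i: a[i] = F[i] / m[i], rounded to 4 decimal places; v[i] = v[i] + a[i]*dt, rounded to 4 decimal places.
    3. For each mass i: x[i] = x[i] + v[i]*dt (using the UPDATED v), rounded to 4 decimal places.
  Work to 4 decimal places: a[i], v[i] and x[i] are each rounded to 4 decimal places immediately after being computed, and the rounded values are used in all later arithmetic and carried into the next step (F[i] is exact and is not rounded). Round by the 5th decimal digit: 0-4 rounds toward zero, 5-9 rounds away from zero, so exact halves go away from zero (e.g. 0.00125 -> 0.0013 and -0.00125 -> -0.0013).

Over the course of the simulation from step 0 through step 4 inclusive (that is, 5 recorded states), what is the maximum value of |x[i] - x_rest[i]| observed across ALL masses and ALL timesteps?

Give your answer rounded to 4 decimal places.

Answer: 3.0000

Derivation:
Step 0: x=[1.0000 4.0000 10.0000] v=[0.0000 0.0000 0.0000]
Step 1: x=[3.0000 7.0000 7.0000] v=[4.0000 6.0000 -6.0000]
Step 2: x=[6.0000 6.0000 7.0000] v=[6.0000 -2.0000 0.0000]
Step 3: x=[3.0000 6.0000 9.0000] v=[-6.0000 0.0000 4.0000]
Step 4: x=[0.0000 6.0000 11.0000] v=[-6.0000 0.0000 4.0000]
Max displacement = 3.0000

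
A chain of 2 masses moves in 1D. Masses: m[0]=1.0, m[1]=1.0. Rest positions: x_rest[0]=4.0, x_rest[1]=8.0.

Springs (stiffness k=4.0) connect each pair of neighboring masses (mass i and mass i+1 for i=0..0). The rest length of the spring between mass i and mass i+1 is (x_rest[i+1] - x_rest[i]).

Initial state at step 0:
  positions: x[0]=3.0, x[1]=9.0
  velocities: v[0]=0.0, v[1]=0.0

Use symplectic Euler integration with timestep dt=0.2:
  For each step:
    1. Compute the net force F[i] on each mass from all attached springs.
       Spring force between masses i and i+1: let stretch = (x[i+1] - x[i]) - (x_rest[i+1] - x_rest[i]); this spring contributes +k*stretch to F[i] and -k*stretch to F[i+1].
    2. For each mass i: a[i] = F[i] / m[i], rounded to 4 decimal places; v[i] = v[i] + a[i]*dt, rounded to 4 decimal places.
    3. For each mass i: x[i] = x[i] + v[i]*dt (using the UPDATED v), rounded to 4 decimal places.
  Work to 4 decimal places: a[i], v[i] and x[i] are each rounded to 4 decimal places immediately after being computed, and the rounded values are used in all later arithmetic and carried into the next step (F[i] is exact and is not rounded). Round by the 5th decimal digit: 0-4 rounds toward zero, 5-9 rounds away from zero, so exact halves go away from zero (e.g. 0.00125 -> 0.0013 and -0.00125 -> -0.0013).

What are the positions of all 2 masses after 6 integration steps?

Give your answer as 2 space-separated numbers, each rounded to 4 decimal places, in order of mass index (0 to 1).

Step 0: x=[3.0000 9.0000] v=[0.0000 0.0000]
Step 1: x=[3.3200 8.6800] v=[1.6000 -1.6000]
Step 2: x=[3.8576 8.1424] v=[2.6880 -2.6880]
Step 3: x=[4.4408 7.5592] v=[2.9158 -2.9158]
Step 4: x=[4.8829 7.1171] v=[2.2105 -2.2105]
Step 5: x=[5.0425 6.9575] v=[0.7979 -0.7979]
Step 6: x=[4.8685 7.1315] v=[-0.8701 0.8701]

Answer: 4.8685 7.1315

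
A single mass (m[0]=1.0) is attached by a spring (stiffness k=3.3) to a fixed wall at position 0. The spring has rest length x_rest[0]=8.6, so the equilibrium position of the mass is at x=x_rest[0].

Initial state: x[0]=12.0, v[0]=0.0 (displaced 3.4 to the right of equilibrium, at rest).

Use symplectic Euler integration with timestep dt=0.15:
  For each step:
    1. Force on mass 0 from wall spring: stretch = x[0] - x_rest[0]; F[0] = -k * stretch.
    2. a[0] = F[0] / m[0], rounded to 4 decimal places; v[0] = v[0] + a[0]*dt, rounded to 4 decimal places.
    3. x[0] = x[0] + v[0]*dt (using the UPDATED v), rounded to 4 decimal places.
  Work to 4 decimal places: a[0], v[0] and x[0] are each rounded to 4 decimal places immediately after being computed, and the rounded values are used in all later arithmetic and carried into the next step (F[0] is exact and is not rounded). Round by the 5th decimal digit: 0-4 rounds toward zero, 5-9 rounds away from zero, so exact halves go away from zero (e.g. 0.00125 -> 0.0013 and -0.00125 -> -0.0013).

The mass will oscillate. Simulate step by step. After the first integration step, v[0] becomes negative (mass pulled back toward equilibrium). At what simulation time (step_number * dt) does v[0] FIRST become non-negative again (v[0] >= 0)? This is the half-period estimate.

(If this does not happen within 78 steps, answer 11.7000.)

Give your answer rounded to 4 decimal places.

Answer: 1.8000

Derivation:
Step 0: x=[12.0000] v=[0.0000]
Step 1: x=[11.7476] v=[-1.6830]
Step 2: x=[11.2614] v=[-3.2411]
Step 3: x=[10.5776] v=[-4.5585]
Step 4: x=[9.7470] v=[-5.5374]
Step 5: x=[8.8312] v=[-6.1052]
Step 6: x=[7.8982] v=[-6.2197]
Step 7: x=[7.0174] v=[-5.8723]
Step 8: x=[6.2541] v=[-5.0889]
Step 9: x=[5.6649] v=[-3.9277]
Step 10: x=[5.2937] v=[-2.4748]
Step 11: x=[5.1680] v=[-0.8382]
Step 12: x=[5.2971] v=[0.8606]
First v>=0 after going negative at step 12, time=1.8000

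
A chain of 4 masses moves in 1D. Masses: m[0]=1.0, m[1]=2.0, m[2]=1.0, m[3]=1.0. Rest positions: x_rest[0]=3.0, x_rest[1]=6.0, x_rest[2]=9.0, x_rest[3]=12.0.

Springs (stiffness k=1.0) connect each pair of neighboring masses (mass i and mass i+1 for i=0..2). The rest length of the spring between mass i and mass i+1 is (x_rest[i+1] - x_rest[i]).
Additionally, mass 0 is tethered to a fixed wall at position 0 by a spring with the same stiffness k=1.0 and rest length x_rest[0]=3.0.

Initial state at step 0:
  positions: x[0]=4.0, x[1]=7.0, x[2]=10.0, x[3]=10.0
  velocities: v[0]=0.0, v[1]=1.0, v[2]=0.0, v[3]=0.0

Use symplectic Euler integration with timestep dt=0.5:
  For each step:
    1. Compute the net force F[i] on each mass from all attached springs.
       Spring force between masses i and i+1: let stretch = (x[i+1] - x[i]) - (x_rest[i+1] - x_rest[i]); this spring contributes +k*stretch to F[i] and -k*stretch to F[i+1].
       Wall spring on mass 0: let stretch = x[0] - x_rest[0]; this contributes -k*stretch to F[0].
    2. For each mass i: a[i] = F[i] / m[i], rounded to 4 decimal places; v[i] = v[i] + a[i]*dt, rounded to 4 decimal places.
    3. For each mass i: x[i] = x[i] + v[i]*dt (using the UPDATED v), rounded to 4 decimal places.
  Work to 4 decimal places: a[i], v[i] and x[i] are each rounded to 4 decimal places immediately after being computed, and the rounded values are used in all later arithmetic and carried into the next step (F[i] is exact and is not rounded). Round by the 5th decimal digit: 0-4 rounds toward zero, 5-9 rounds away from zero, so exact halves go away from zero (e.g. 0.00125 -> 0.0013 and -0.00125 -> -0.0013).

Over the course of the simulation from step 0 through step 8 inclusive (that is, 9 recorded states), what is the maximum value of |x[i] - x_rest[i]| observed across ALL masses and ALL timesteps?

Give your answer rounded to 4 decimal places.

Answer: 2.8446

Derivation:
Step 0: x=[4.0000 7.0000 10.0000 10.0000] v=[0.0000 1.0000 0.0000 0.0000]
Step 1: x=[3.7500 7.5000 9.2500 10.7500] v=[-0.5000 1.0000 -1.5000 1.5000]
Step 2: x=[3.5000 7.7500 8.4375 11.8750] v=[-0.5000 0.5000 -1.6250 2.2500]
Step 3: x=[3.4375 7.5547 8.3125 12.8907] v=[-0.1250 -0.3907 -0.2500 2.0313]
Step 4: x=[3.5450 6.9394 9.1426 13.5118] v=[0.2149 -1.2306 1.6602 1.2422]
Step 5: x=[3.6148 6.1752 10.5142 13.7906] v=[0.1396 -1.5284 2.7432 0.5576]
Step 6: x=[3.4210 5.6333 11.6202 14.0003] v=[-0.3876 -1.0838 2.2119 0.4194]
Step 7: x=[2.9250 5.5632 11.8245 14.3650] v=[-0.9920 -0.1402 0.4085 0.7294]
Step 8: x=[2.3573 5.9460 11.0986 14.8446] v=[-1.1354 0.7656 -1.4519 0.9592]
Max displacement = 2.8446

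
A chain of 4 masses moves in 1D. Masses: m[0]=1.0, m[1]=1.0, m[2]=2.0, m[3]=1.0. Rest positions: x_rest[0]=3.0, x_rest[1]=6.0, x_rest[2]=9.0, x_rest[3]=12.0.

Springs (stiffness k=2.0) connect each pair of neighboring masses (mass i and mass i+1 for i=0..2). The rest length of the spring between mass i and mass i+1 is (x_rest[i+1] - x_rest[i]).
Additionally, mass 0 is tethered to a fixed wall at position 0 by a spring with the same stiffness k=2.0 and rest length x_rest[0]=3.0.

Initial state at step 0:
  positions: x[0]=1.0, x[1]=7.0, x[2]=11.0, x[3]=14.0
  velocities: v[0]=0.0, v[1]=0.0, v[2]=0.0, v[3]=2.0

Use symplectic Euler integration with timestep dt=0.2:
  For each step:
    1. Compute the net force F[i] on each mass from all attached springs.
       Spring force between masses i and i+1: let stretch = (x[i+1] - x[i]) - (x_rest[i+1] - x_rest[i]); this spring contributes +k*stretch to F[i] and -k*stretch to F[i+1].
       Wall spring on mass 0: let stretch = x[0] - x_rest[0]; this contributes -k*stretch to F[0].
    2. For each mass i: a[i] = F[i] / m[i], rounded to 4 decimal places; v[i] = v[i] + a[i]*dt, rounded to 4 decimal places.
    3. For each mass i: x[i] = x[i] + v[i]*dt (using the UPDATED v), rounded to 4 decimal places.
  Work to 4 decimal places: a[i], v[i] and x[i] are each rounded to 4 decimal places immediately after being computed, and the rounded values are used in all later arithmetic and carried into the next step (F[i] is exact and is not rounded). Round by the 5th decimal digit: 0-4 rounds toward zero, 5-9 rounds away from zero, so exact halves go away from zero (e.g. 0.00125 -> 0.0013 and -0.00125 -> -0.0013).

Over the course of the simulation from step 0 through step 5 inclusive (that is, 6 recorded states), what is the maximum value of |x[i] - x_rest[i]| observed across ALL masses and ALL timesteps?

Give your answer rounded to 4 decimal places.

Answer: 3.3262

Derivation:
Step 0: x=[1.0000 7.0000 11.0000 14.0000] v=[0.0000 0.0000 0.0000 2.0000]
Step 1: x=[1.4000 6.8400 10.9600 14.4000] v=[2.0000 -0.8000 -0.2000 2.0000]
Step 2: x=[2.1232 6.5744 10.8928 14.7648] v=[3.6160 -1.3280 -0.3360 1.8240]
Step 3: x=[3.0326 6.2982 10.8077 15.0598] v=[4.5472 -1.3811 -0.4253 1.4752]
Step 4: x=[3.9607 6.1215 10.7123 15.2547] v=[4.6404 -0.8835 -0.4768 0.9744]
Step 5: x=[4.7448 6.1392 10.6150 15.3262] v=[3.9204 0.0885 -0.4865 0.3574]
Max displacement = 3.3262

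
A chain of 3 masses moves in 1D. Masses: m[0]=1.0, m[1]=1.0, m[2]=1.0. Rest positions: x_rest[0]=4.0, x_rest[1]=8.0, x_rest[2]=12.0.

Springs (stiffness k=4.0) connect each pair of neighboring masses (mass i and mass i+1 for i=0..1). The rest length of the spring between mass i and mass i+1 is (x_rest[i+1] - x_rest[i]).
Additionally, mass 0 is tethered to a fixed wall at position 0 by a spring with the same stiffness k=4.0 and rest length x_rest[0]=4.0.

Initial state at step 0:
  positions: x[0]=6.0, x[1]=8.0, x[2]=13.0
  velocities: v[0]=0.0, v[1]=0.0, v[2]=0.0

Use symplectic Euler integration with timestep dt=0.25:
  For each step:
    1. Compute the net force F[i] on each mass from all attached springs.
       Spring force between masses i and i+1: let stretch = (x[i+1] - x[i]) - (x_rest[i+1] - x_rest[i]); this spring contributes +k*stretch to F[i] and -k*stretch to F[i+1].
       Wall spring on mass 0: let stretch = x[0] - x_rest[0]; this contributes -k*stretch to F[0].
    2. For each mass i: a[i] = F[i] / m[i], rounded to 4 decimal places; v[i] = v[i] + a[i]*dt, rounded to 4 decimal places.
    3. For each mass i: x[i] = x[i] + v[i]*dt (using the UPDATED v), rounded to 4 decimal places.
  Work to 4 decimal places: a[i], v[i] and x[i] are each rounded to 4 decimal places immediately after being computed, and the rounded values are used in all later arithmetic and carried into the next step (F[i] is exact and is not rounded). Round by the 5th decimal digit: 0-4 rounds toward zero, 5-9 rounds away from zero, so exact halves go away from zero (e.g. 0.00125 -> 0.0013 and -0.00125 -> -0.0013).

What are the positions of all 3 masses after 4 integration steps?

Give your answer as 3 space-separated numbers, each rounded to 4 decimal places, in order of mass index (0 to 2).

Step 0: x=[6.0000 8.0000 13.0000] v=[0.0000 0.0000 0.0000]
Step 1: x=[5.0000 8.7500 12.7500] v=[-4.0000 3.0000 -1.0000]
Step 2: x=[3.6875 9.5625 12.5000] v=[-5.2500 3.2500 -1.0000]
Step 3: x=[2.9219 9.6406 12.5156] v=[-3.0625 0.3125 0.0625]
Step 4: x=[3.1055 8.7578 12.8125] v=[0.7343 -3.5312 1.1875]

Answer: 3.1055 8.7578 12.8125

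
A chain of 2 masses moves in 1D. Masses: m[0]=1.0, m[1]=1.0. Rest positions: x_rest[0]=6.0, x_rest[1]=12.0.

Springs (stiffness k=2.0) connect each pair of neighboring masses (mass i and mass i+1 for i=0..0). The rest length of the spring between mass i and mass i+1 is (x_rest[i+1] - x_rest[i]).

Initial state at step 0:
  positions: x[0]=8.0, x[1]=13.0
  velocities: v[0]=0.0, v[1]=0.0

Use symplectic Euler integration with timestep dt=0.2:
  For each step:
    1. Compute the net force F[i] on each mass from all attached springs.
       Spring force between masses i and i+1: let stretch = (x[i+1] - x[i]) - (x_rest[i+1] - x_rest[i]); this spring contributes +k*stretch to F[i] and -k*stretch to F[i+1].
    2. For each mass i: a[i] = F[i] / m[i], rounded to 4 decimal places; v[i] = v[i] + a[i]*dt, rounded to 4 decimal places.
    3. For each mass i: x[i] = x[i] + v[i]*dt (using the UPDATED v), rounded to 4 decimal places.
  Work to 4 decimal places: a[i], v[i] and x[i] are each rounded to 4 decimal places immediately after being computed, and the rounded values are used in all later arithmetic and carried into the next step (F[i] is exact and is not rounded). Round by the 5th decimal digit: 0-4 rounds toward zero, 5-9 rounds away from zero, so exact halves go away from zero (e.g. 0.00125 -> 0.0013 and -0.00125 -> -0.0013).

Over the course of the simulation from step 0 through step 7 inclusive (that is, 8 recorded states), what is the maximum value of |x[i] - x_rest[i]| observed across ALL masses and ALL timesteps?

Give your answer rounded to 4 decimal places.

Step 0: x=[8.0000 13.0000] v=[0.0000 0.0000]
Step 1: x=[7.9200 13.0800] v=[-0.4000 0.4000]
Step 2: x=[7.7728 13.2272] v=[-0.7360 0.7360]
Step 3: x=[7.5820 13.4180] v=[-0.9542 0.9542]
Step 4: x=[7.3780 13.6220] v=[-1.0198 1.0198]
Step 5: x=[7.1936 13.8064] v=[-0.9222 0.9222]
Step 6: x=[7.0582 13.9418] v=[-0.6771 0.6771]
Step 7: x=[6.9935 14.0065] v=[-0.3237 0.3237]
Max displacement = 2.0065

Answer: 2.0065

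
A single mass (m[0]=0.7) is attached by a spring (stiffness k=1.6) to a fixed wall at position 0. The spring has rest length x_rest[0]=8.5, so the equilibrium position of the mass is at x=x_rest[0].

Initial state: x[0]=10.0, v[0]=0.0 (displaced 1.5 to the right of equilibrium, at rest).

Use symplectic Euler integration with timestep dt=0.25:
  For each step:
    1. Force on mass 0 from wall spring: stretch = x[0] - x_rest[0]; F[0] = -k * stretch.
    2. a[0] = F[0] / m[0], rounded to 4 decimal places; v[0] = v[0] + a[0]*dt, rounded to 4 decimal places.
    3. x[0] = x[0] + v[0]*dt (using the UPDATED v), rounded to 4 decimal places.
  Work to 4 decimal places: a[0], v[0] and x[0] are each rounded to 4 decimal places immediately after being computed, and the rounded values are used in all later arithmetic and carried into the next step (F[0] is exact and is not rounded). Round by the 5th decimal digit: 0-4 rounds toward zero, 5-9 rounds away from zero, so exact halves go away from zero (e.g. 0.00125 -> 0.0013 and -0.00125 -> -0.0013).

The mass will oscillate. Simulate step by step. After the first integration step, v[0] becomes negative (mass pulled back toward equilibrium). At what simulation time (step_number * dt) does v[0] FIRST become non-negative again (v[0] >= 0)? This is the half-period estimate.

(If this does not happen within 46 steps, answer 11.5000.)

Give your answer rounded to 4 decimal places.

Answer: 2.2500

Derivation:
Step 0: x=[10.0000] v=[0.0000]
Step 1: x=[9.7857] v=[-0.8572]
Step 2: x=[9.3877] v=[-1.5919]
Step 3: x=[8.8629] v=[-2.0992]
Step 4: x=[8.2863] v=[-2.3066]
Step 5: x=[7.7402] v=[-2.1845]
Step 6: x=[7.3026] v=[-1.7503]
Step 7: x=[7.0361] v=[-1.0661]
Step 8: x=[6.9787] v=[-0.2296]
Step 9: x=[7.1386] v=[0.6397]
First v>=0 after going negative at step 9, time=2.2500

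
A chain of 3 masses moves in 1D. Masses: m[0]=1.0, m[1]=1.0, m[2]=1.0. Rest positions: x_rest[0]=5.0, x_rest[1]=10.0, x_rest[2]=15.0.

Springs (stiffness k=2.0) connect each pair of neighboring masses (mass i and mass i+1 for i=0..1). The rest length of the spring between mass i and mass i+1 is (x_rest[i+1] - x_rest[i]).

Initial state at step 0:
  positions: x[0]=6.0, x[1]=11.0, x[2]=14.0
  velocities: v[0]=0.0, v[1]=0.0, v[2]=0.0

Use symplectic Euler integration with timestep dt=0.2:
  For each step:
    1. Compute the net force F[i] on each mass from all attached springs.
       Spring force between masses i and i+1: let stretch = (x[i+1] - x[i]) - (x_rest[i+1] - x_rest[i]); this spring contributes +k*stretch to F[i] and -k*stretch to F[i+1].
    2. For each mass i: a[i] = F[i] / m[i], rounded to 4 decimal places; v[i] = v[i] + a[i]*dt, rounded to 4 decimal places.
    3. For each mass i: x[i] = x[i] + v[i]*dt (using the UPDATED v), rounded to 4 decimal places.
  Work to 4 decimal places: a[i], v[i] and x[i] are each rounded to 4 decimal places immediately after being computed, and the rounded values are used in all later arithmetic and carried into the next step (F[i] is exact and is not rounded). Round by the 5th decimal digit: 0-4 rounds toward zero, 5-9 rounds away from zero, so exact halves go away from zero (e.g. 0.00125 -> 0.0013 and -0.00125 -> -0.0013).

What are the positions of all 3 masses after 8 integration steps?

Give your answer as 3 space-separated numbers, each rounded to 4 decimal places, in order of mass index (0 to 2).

Step 0: x=[6.0000 11.0000 14.0000] v=[0.0000 0.0000 0.0000]
Step 1: x=[6.0000 10.8400 14.1600] v=[0.0000 -0.8000 0.8000]
Step 2: x=[5.9872 10.5584 14.4544] v=[-0.0640 -1.4080 1.4720]
Step 3: x=[5.9401 10.2228 14.8371] v=[-0.2355 -1.6781 1.9136]
Step 4: x=[5.8356 9.9137 15.2507] v=[-0.5224 -1.5455 2.0679]
Step 5: x=[5.6574 9.7053 15.6373] v=[-0.8912 -1.0419 1.9331]
Step 6: x=[5.4030 9.6476 15.9494] v=[-1.2720 -0.2883 1.5603]
Step 7: x=[5.0882 9.7545 16.1573] v=[-1.5742 0.5346 1.0396]
Step 8: x=[4.7467 10.0003 16.2530] v=[-1.7077 1.2292 0.4785]

Answer: 4.7467 10.0003 16.2530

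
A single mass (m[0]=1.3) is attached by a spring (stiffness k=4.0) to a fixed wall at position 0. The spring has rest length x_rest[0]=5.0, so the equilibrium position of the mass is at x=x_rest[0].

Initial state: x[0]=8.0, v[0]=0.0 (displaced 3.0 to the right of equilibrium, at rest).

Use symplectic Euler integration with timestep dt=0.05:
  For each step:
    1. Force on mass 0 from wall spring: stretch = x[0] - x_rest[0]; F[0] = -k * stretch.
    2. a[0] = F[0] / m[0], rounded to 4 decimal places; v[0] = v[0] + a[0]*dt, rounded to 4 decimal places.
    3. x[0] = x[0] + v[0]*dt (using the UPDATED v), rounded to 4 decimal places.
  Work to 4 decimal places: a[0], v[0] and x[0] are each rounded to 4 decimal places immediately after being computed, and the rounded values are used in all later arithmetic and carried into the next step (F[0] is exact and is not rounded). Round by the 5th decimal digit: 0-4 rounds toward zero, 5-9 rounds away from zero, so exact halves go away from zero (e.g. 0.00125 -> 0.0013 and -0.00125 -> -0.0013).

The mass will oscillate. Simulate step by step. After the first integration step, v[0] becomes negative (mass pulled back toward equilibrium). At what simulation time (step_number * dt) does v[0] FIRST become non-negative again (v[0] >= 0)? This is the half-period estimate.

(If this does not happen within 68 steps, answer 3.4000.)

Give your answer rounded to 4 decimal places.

Answer: 1.8000

Derivation:
Step 0: x=[8.0000] v=[0.0000]
Step 1: x=[7.9769] v=[-0.4615]
Step 2: x=[7.9309] v=[-0.9195]
Step 3: x=[7.8624] v=[-1.3704]
Step 4: x=[7.7719] v=[-1.8108]
Step 5: x=[7.6600] v=[-2.2372]
Step 6: x=[7.5277] v=[-2.6464]
Step 7: x=[7.3759] v=[-3.0353]
Step 8: x=[7.2059] v=[-3.4008]
Step 9: x=[7.0189] v=[-3.7402]
Step 10: x=[6.8164] v=[-4.0508]
Step 11: x=[6.5999] v=[-4.3302]
Step 12: x=[6.3711] v=[-4.5763]
Step 13: x=[6.1317] v=[-4.7872]
Step 14: x=[5.8836] v=[-4.9613]
Step 15: x=[5.6287] v=[-5.0972]
Step 16: x=[5.3690] v=[-5.1939]
Step 17: x=[5.1065] v=[-5.2507]
Step 18: x=[4.8431] v=[-5.2671]
Step 19: x=[4.5810] v=[-5.2430]
Step 20: x=[4.3221] v=[-5.1785]
Step 21: x=[4.0684] v=[-5.0742]
Step 22: x=[3.8219] v=[-4.9309]
Step 23: x=[3.5844] v=[-4.7497]
Step 24: x=[3.3578] v=[-4.5319]
Step 25: x=[3.1438] v=[-4.2793]
Step 26: x=[2.9441] v=[-3.9937]
Step 27: x=[2.7602] v=[-3.6774]
Step 28: x=[2.5936] v=[-3.3328]
Step 29: x=[2.4455] v=[-2.9626]
Step 30: x=[2.3170] v=[-2.5696]
Step 31: x=[2.2092] v=[-2.1568]
Step 32: x=[2.1228] v=[-1.7274]
Step 33: x=[2.0586] v=[-1.2848]
Step 34: x=[2.0170] v=[-0.8323]
Step 35: x=[1.9983] v=[-0.3734]
Step 36: x=[2.0027] v=[0.0884]
First v>=0 after going negative at step 36, time=1.8000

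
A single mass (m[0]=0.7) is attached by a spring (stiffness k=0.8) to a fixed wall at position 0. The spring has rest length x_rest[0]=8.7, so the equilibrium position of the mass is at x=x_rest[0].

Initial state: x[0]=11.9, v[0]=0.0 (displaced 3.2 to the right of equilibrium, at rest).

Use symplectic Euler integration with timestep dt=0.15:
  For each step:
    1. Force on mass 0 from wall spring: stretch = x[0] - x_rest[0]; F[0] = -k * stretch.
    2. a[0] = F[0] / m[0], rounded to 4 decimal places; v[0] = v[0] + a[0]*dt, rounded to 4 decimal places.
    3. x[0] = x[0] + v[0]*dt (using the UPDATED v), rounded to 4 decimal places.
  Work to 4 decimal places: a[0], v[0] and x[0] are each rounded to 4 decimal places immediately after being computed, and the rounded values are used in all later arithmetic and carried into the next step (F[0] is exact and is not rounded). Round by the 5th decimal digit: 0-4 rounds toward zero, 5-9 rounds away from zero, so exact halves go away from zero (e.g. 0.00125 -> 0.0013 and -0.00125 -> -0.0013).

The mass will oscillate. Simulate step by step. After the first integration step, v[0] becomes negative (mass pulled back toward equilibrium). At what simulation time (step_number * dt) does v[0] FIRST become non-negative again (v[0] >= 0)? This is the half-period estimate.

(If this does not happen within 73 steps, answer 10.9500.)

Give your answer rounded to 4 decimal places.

Answer: 3.0000

Derivation:
Step 0: x=[11.9000] v=[0.0000]
Step 1: x=[11.8177] v=[-0.5486]
Step 2: x=[11.6552] v=[-1.0831]
Step 3: x=[11.4167] v=[-1.5897]
Step 4: x=[11.1084] v=[-2.0554]
Step 5: x=[10.7382] v=[-2.4683]
Step 6: x=[10.3155] v=[-2.8177]
Step 7: x=[9.8513] v=[-3.0946]
Step 8: x=[9.3575] v=[-3.2920]
Step 9: x=[8.8468] v=[-3.4047]
Step 10: x=[8.3323] v=[-3.4299]
Step 11: x=[7.8273] v=[-3.3669]
Step 12: x=[7.3447] v=[-3.2173]
Step 13: x=[6.8970] v=[-2.9850]
Step 14: x=[6.4956] v=[-2.6759]
Step 15: x=[6.1509] v=[-2.2980]
Step 16: x=[5.8718] v=[-1.8610]
Step 17: x=[5.6654] v=[-1.3762]
Step 18: x=[5.5370] v=[-0.8560]
Step 19: x=[5.4899] v=[-0.3138]
Step 20: x=[5.5254] v=[0.2365]
First v>=0 after going negative at step 20, time=3.0000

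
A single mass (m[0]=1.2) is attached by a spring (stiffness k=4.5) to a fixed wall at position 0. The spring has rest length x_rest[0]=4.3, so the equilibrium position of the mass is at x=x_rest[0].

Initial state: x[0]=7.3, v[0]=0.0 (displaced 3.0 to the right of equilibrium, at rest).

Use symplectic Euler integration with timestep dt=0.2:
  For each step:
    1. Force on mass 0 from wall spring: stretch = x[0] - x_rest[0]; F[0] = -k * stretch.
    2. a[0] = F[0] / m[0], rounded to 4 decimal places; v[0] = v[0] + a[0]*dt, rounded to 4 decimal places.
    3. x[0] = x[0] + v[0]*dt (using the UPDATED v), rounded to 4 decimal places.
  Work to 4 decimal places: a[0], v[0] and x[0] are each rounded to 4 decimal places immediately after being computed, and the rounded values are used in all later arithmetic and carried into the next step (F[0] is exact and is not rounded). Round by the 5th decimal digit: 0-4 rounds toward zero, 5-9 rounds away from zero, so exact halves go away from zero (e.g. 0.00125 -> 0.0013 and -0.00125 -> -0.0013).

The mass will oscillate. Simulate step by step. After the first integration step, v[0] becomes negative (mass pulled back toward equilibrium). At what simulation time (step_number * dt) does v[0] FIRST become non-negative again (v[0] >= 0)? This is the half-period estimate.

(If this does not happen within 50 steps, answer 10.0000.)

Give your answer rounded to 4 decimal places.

Step 0: x=[7.3000] v=[0.0000]
Step 1: x=[6.8500] v=[-2.2500]
Step 2: x=[6.0175] v=[-4.1625]
Step 3: x=[4.9274] v=[-5.4506]
Step 4: x=[3.7432] v=[-5.9212]
Step 5: x=[2.6425] v=[-5.5036]
Step 6: x=[1.7904] v=[-4.2605]
Step 7: x=[1.3147] v=[-2.3783]
Step 8: x=[1.2868] v=[-0.1393]
Step 9: x=[1.7109] v=[2.1206]
First v>=0 after going negative at step 9, time=1.8000

Answer: 1.8000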